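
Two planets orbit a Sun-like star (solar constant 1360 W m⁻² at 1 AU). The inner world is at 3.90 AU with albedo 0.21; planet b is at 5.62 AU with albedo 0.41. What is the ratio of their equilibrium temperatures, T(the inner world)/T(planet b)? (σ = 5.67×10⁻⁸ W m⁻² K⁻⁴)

T₁/T₂ ≈ 1.291

T_eq = [S₀(1−A)/(4σd²)]^(1/4), so T ∝ (1−A)^(1/4) / √d.
T₁ = [1360×0.79/(4×5.67×10⁻⁸×3.90²)]^(1/4) = 132.85 K.
T₂ = [1360×0.59/(4×5.67×10⁻⁸×5.62²)]^(1/4) = 102.88 K.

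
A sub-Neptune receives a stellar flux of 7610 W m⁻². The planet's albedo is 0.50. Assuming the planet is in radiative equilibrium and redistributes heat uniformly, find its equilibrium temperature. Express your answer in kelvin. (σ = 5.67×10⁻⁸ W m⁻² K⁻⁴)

T_eq ≈ 360 K

Energy balance: absorbed = emitted ⇒ πR²·S(1−A) = 4πR²·σT_eq⁴, so T_eq⁴ = S(1−A)/(4σ).
T_eq = [7610 × 0.50 / (4 × 5.67×10⁻⁸)]^(1/4) = (1.68×10¹⁰)^(1/4) = 360 K.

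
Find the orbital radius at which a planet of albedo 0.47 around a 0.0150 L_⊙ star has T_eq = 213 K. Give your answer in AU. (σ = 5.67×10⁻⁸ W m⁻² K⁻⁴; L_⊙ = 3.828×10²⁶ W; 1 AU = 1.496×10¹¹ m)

L = 0.0150 × 3.828×10²⁶ = 5.74×10²⁴ W.
From T_eq⁴ = L(1−A)/(16πσd²): d = √[L(1−A)/(16πσT_eq⁴)].
d = √[5.74×10²⁴ × 0.53 / (16π × 5.67×10⁻⁸ × (213)⁴)] = 2.28×10¹⁰ m = 0.152 AU.

d ≈ 0.152 AU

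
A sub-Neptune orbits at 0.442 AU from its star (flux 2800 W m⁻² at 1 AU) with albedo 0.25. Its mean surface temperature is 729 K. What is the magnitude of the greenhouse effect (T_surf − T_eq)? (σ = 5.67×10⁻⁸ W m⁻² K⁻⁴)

S = 2800/0.442² = 1.433×10⁴ W m⁻².
T_eq = [S(1−A)/(4σ)]^(1/4) = [1.433×10⁴×0.75/(4×5.67×10⁻⁸)]^(1/4) = 466.6 K.
ΔT = T_surf − T_eq = 729 − 466.6.

ΔT ≈ 262.4 K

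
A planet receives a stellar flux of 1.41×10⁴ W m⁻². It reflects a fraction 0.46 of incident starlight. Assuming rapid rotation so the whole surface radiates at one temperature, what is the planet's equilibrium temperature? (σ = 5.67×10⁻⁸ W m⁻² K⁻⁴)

T_eq ≈ 428 K

Energy balance: absorbed = emitted ⇒ πR²·S(1−A) = 4πR²·σT_eq⁴, so T_eq⁴ = S(1−A)/(4σ).
T_eq = [1.41×10⁴ × 0.54 / (4 × 5.67×10⁻⁸)]^(1/4) = (3.36×10¹⁰)^(1/4) = 428 K.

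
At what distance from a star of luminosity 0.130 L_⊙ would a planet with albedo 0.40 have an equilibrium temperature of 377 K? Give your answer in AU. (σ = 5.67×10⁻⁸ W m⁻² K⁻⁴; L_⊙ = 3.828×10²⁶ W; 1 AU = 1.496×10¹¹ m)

L = 0.130 × 3.828×10²⁶ = 4.98×10²⁵ W.
From T_eq⁴ = L(1−A)/(16πσd²): d = √[L(1−A)/(16πσT_eq⁴)].
d = √[4.98×10²⁵ × 0.60 / (16π × 5.67×10⁻⁸ × (377)⁴)] = 2.28×10¹⁰ m = 0.152 AU.

d ≈ 0.152 AU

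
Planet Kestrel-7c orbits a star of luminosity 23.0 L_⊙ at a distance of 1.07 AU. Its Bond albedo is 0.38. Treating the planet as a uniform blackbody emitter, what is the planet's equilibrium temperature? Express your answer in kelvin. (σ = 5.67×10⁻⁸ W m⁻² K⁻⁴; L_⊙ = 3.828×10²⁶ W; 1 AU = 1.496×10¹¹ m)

d = 1.07 AU = 1.60×10¹¹ m.
L = 23.0 × 3.828×10²⁶ = 8.80×10²⁷ W.
Flux: S = L/(4πd²) = 8.80×10²⁷/(4π×(1.60×10¹¹)²) = 2.73×10⁴ W m⁻².
Energy balance: absorbed = emitted ⇒ πR²·S(1−A) = 4πR²·σT_eq⁴, so T_eq⁴ = S(1−A)/(4σ).
T_eq = [2.73×10⁴ × 0.62 / (4 × 5.67×10⁻⁸)]^(1/4) = (7.47×10¹⁰)^(1/4) = 523 K.

T_eq ≈ 523 K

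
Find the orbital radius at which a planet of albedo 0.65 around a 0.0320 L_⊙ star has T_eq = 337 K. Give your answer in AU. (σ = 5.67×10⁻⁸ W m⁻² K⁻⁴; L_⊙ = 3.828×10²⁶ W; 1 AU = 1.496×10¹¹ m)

d ≈ 0.0722 AU

L = 0.0320 × 3.828×10²⁶ = 1.22×10²⁵ W.
From T_eq⁴ = L(1−A)/(16πσd²): d = √[L(1−A)/(16πσT_eq⁴)].
d = √[1.22×10²⁵ × 0.35 / (16π × 5.67×10⁻⁸ × (337)⁴)] = 1.08×10¹⁰ m = 0.0722 AU.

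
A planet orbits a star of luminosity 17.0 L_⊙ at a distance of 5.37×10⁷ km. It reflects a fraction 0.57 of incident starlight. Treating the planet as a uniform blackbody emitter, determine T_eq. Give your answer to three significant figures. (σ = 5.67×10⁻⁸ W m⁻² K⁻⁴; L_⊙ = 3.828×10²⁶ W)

T_eq ≈ 764 K

d = 5.37×10⁷ km = 5.37×10¹⁰ m.
L = 17.0 × 3.828×10²⁶ = 6.51×10²⁷ W.
Flux: S = L/(4πd²) = 6.51×10²⁷/(4π×(5.37×10¹⁰)²) = 1.80×10⁵ W m⁻².
Energy balance: absorbed = emitted ⇒ πR²·S(1−A) = 4πR²·σT_eq⁴, so T_eq⁴ = S(1−A)/(4σ).
T_eq = [1.80×10⁵ × 0.43 / (4 × 5.67×10⁻⁸)]^(1/4) = (3.40×10¹¹)^(1/4) = 764 K.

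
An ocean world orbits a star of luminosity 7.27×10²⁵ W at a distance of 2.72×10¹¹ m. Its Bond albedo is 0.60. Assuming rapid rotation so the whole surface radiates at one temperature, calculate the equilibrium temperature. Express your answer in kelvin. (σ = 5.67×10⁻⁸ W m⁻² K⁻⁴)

Flux: S = L/(4πd²) = 7.27×10²⁵/(4π×(2.72×10¹¹)²) = 78.2 W m⁻².
Energy balance: absorbed = emitted ⇒ πR²·S(1−A) = 4πR²·σT_eq⁴, so T_eq⁴ = S(1−A)/(4σ).
T_eq = [78.2 × 0.40 / (4 × 5.67×10⁻⁸)]^(1/4) = (1.38×10⁸)^(1/4) = 108 K.

T_eq ≈ 108 K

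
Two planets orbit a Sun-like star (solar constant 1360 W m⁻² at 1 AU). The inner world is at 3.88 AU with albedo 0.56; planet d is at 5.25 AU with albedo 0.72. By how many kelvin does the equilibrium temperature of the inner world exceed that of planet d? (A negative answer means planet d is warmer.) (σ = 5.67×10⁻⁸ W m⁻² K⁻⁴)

T_eq = [S₀(1−A)/(4σd²)]^(1/4), so T ∝ (1−A)^(1/4) / √d.
T₁ = [1360×0.44/(4×5.67×10⁻⁸×3.88²)]^(1/4) = 115.06 K.
T₂ = [1360×0.28/(4×5.67×10⁻⁸×5.25²)]^(1/4) = 88.35 K.

ΔT ≈ 26.7 K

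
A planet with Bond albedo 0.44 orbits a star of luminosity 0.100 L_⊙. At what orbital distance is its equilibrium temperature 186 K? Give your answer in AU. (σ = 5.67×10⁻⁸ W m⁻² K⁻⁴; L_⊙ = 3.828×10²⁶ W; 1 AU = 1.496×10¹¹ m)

L = 0.100 × 3.828×10²⁶ = 3.83×10²⁵ W.
From T_eq⁴ = L(1−A)/(16πσd²): d = √[L(1−A)/(16πσT_eq⁴)].
d = √[3.83×10²⁵ × 0.56 / (16π × 5.67×10⁻⁸ × (186)⁴)] = 7.93×10¹⁰ m = 0.530 AU.

d ≈ 0.530 AU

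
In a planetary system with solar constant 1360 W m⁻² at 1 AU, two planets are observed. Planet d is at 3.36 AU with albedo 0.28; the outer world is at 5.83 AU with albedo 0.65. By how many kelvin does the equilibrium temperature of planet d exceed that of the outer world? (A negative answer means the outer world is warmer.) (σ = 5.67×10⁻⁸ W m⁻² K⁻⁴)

T_eq = [S₀(1−A)/(4σd²)]^(1/4), so T ∝ (1−A)^(1/4) / √d.
T₁ = [1360×0.72/(4×5.67×10⁻⁸×3.36²)]^(1/4) = 139.84 K.
T₂ = [1360×0.35/(4×5.67×10⁻⁸×5.83²)]^(1/4) = 88.65 K.

ΔT ≈ 51.2 K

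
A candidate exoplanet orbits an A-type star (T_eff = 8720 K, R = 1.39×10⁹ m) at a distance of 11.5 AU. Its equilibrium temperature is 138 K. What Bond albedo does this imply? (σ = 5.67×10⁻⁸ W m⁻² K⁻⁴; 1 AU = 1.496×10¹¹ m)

A ≈ 0.62

d = 11.5 AU = 1.72×10¹² m.
L = 4πR_⋆²σT_⋆⁴ = 4π(1.39×10⁹)² × 5.67×10⁻⁸ × (8720)⁴ = 7.96×10²⁷ W.
S = L/(4πd²) = 214 W m⁻².
From T_eq⁴ = S(1−A)/(4σ): 1−A = 4σT_eq⁴/S.
1−A = 4 × 5.67×10⁻⁸ × (138)⁴ / 214 = 0.384.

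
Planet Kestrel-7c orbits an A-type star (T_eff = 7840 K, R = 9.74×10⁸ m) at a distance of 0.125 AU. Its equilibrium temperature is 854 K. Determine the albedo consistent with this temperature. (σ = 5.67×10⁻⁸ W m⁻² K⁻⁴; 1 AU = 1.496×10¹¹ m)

d = 0.125 AU = 1.87×10¹⁰ m.
L = 4πR_⋆²σT_⋆⁴ = 4π(9.74×10⁸)² × 5.67×10⁻⁸ × (7840)⁴ = 2.55×10²⁷ W.
S = L/(4πd²) = 5.81×10⁵ W m⁻².
From T_eq⁴ = S(1−A)/(4σ): 1−A = 4σT_eq⁴/S.
1−A = 4 × 5.67×10⁻⁸ × (854)⁴ / 5.81×10⁵ = 0.208.

A ≈ 0.79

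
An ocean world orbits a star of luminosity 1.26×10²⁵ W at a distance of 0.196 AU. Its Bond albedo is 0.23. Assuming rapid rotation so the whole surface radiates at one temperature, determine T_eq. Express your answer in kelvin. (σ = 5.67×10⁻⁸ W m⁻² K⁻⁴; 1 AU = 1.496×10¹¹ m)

d = 0.196 AU = 2.93×10¹⁰ m.
Flux: S = L/(4πd²) = 1.26×10²⁵/(4π×(2.93×10¹⁰)²) = 1170 W m⁻².
Energy balance: absorbed = emitted ⇒ πR²·S(1−A) = 4πR²·σT_eq⁴, so T_eq⁴ = S(1−A)/(4σ).
T_eq = [1170 × 0.77 / (4 × 5.67×10⁻⁸)]^(1/4) = (3.96×10⁹)^(1/4) = 251 K.

T_eq ≈ 251 K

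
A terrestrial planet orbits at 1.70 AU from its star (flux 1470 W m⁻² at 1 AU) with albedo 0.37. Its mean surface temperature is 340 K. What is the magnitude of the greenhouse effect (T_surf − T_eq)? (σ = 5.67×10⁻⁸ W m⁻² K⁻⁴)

S = 1470/1.70² = 508.7 W m⁻².
T_eq = [S(1−A)/(4σ)]^(1/4) = [508.7×0.63/(4×5.67×10⁻⁸)]^(1/4) = 193.9 K.
ΔT = T_surf − T_eq = 340 − 193.9.

ΔT ≈ 146.1 K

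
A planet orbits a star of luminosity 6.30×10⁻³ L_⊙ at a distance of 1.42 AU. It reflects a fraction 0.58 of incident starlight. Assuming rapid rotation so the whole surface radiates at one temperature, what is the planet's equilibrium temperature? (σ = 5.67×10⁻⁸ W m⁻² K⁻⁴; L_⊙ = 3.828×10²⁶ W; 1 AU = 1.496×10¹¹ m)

d = 1.42 AU = 2.12×10¹¹ m.
L = 6.30×10⁻³ × 3.828×10²⁶ = 2.41×10²⁴ W.
Flux: S = L/(4πd²) = 2.41×10²⁴/(4π×(2.12×10¹¹)²) = 4.25 W m⁻².
Energy balance: absorbed = emitted ⇒ πR²·S(1−A) = 4πR²·σT_eq⁴, so T_eq⁴ = S(1−A)/(4σ).
T_eq = [4.25 × 0.42 / (4 × 5.67×10⁻⁸)]^(1/4) = (7.88×10⁶)^(1/4) = 53.0 K.

T_eq ≈ 53.0 K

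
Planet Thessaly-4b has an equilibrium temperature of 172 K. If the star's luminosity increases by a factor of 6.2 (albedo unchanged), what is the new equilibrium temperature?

T_eq ∝ L^(1/4) · d^(−1/2).
T′ = 172 × 6.2^(1/4) = 271 K.

T_eq ≈ 271 K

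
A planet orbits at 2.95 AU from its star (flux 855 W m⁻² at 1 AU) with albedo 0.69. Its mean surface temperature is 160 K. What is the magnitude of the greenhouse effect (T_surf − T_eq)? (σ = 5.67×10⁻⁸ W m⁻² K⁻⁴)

S = 855/2.95² = 98.25 W m⁻².
T_eq = [S(1−A)/(4σ)]^(1/4) = [98.25×0.31/(4×5.67×10⁻⁸)]^(1/4) = 107.6 K.
ΔT = T_surf − T_eq = 160 − 107.6.

ΔT ≈ 52.4 K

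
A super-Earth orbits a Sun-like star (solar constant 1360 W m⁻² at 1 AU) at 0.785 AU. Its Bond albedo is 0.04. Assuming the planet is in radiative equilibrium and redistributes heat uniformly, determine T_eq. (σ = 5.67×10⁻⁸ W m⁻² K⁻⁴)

Flux at 0.785 AU: S = 1360/0.785² = 2210 W m⁻².
Energy balance: absorbed = emitted ⇒ πR²·S(1−A) = 4πR²·σT_eq⁴, so T_eq⁴ = S(1−A)/(4σ).
T_eq = [2210 × 0.96 / (4 × 5.67×10⁻⁸)]^(1/4) = (9.34×10⁹)^(1/4) = 311 K.

T_eq ≈ 311 K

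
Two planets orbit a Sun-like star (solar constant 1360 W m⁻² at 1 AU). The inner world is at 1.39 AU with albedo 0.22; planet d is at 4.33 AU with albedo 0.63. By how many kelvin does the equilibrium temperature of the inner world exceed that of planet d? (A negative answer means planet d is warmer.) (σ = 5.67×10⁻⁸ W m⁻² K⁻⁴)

T_eq = [S₀(1−A)/(4σd²)]^(1/4), so T ∝ (1−A)^(1/4) / √d.
T₁ = [1360×0.78/(4×5.67×10⁻⁸×1.39²)]^(1/4) = 221.81 K.
T₂ = [1360×0.37/(4×5.67×10⁻⁸×4.33²)]^(1/4) = 104.30 K.

ΔT ≈ 117.5 K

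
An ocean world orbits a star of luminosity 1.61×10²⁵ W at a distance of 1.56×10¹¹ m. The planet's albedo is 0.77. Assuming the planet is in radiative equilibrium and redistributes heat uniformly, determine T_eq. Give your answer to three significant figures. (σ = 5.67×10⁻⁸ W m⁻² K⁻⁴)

Flux: S = L/(4πd²) = 1.61×10²⁵/(4π×(1.56×10¹¹)²) = 52.6 W m⁻².
Energy balance: absorbed = emitted ⇒ πR²·S(1−A) = 4πR²·σT_eq⁴, so T_eq⁴ = S(1−A)/(4σ).
T_eq = [52.6 × 0.23 / (4 × 5.67×10⁻⁸)]^(1/4) = (5.34×10⁷)^(1/4) = 85.5 K.

T_eq ≈ 85.5 K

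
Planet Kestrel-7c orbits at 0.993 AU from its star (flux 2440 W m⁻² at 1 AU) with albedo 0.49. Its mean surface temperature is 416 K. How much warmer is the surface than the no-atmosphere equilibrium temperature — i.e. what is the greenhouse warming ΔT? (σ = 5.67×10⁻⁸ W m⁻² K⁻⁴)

ΔT ≈ 142.9 K

S = 2440/0.993² = 2475 W m⁻².
T_eq = [S(1−A)/(4σ)]^(1/4) = [2475×0.51/(4×5.67×10⁻⁸)]^(1/4) = 273.1 K.
ΔT = T_surf − T_eq = 416 − 273.1.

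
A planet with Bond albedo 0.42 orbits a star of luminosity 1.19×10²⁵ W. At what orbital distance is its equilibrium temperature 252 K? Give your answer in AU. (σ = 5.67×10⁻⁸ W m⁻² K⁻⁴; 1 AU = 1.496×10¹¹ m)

From T_eq⁴ = L(1−A)/(16πσd²): d = √[L(1−A)/(16πσT_eq⁴)].
d = √[1.19×10²⁵ × 0.58 / (16π × 5.67×10⁻⁸ × (252)⁴)] = 2.45×10¹⁰ m = 0.164 AU.

d ≈ 0.164 AU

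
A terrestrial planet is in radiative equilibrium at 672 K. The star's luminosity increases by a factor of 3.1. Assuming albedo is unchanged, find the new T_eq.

T_eq ≈ 892 K

T_eq ∝ L^(1/4) · d^(−1/2).
T′ = 672 × 3.1^(1/4) = 892 K.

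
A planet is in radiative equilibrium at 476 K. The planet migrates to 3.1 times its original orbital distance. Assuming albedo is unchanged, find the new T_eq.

T_eq ∝ L^(1/4) · d^(−1/2).
T′ = 476 / 3.1^(1/2) = 270 K.

T_eq ≈ 270 K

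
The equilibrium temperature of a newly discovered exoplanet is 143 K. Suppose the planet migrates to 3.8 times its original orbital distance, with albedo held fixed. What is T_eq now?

T_eq ≈ 73.4 K

T_eq ∝ L^(1/4) · d^(−1/2).
T′ = 143 / 3.8^(1/2) = 73.4 K.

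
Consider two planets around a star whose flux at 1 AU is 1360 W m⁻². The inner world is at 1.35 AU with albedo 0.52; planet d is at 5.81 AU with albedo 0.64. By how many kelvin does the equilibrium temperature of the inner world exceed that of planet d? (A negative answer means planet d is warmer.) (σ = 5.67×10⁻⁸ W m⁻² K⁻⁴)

T_eq = [S₀(1−A)/(4σd²)]^(1/4), so T ∝ (1−A)^(1/4) / √d.
T₁ = [1360×0.48/(4×5.67×10⁻⁸×1.35²)]^(1/4) = 199.35 K.
T₂ = [1360×0.36/(4×5.67×10⁻⁸×5.81²)]^(1/4) = 89.43 K.

ΔT ≈ 109.9 K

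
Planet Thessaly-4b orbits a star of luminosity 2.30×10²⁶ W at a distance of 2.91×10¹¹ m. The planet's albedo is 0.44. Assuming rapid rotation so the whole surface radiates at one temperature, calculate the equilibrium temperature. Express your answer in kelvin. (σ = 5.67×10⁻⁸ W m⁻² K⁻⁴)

T_eq ≈ 152 K

Flux: S = L/(4πd²) = 2.30×10²⁶/(4π×(2.91×10¹¹)²) = 216 W m⁻².
Energy balance: absorbed = emitted ⇒ πR²·S(1−A) = 4πR²·σT_eq⁴, so T_eq⁴ = S(1−A)/(4σ).
T_eq = [216 × 0.56 / (4 × 5.67×10⁻⁸)]^(1/4) = (5.34×10⁸)^(1/4) = 152 K.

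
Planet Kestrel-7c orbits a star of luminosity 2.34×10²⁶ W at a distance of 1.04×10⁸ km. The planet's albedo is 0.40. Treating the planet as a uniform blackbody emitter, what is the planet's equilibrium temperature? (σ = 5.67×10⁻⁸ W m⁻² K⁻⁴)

d = 1.04×10⁸ km = 1.04×10¹¹ m.
Flux: S = L/(4πd²) = 2.34×10²⁶/(4π×(1.04×10¹¹)²) = 1720 W m⁻².
Energy balance: absorbed = emitted ⇒ πR²·S(1−A) = 4πR²·σT_eq⁴, so T_eq⁴ = S(1−A)/(4σ).
T_eq = [1720 × 0.60 / (4 × 5.67×10⁻⁸)]^(1/4) = (4.55×10⁹)^(1/4) = 260 K.

T_eq ≈ 260 K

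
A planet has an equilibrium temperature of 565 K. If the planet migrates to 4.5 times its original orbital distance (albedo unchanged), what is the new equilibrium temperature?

T_eq ∝ L^(1/4) · d^(−1/2).
T′ = 565 / 4.5^(1/2) = 266 K.

T_eq ≈ 266 K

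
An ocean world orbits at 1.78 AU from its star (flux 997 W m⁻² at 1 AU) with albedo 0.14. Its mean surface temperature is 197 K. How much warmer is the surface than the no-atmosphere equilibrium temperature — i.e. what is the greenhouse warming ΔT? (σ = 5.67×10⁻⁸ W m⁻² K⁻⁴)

S = 997/1.78² = 314.7 W m⁻².
T_eq = [S(1−A)/(4σ)]^(1/4) = [314.7×0.86/(4×5.67×10⁻⁸)]^(1/4) = 185.9 K.
ΔT = T_surf − T_eq = 197 − 185.9.

ΔT ≈ 11.1 K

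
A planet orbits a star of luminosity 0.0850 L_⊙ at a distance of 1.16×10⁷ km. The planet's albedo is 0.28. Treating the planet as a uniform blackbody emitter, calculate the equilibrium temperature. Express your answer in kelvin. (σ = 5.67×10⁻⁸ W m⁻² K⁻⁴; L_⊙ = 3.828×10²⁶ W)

d = 1.16×10⁷ km = 1.16×10¹⁰ m.
L = 0.0850 × 3.828×10²⁶ = 3.25×10²⁵ W.
Flux: S = L/(4πd²) = 3.25×10²⁵/(4π×(1.16×10¹⁰)²) = 1.92×10⁴ W m⁻².
Energy balance: absorbed = emitted ⇒ πR²·S(1−A) = 4πR²·σT_eq⁴, so T_eq⁴ = S(1−A)/(4σ).
T_eq = [1.92×10⁴ × 0.72 / (4 × 5.67×10⁻⁸)]^(1/4) = (6.11×10¹⁰)^(1/4) = 497 K.

T_eq ≈ 497 K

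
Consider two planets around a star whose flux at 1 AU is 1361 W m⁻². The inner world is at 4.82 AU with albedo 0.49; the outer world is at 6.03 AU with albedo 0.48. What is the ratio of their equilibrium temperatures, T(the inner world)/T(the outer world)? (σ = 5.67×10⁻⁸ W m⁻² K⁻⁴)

T₁/T₂ ≈ 1.113

T_eq = [S₀(1−A)/(4σd²)]^(1/4), so T ∝ (1−A)^(1/4) / √d.
T₁ = [1361×0.51/(4×5.67×10⁻⁸×4.82²)]^(1/4) = 107.13 K.
T₂ = [1361×0.52/(4×5.67×10⁻⁸×6.03²)]^(1/4) = 96.25 K.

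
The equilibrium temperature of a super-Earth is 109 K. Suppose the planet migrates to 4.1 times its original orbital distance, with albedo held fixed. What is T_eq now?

T_eq ≈ 53.8 K

T_eq ∝ L^(1/4) · d^(−1/2).
T′ = 109 / 4.1^(1/2) = 53.8 K.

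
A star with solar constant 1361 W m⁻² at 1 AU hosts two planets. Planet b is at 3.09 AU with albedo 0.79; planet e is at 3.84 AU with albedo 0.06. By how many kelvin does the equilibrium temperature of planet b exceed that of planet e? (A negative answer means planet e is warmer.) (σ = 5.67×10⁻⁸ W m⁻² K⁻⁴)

T_eq = [S₀(1−A)/(4σd²)]^(1/4), so T ∝ (1−A)^(1/4) / √d.
T₁ = [1361×0.21/(4×5.67×10⁻⁸×3.09²)]^(1/4) = 107.18 K.
T₂ = [1361×0.94/(4×5.67×10⁻⁸×3.84²)]^(1/4) = 139.85 K.

ΔT ≈ -32.7 K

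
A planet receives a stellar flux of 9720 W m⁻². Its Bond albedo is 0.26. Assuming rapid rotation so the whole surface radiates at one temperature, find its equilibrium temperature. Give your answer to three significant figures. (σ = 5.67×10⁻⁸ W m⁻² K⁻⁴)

Energy balance: absorbed = emitted ⇒ πR²·S(1−A) = 4πR²·σT_eq⁴, so T_eq⁴ = S(1−A)/(4σ).
T_eq = [9720 × 0.74 / (4 × 5.67×10⁻⁸)]^(1/4) = (3.17×10¹⁰)^(1/4) = 422 K.

T_eq ≈ 422 K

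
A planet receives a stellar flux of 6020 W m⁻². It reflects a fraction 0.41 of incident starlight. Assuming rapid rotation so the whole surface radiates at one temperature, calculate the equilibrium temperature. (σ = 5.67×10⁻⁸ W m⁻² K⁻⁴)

T_eq ≈ 354 K

Energy balance: absorbed = emitted ⇒ πR²·S(1−A) = 4πR²·σT_eq⁴, so T_eq⁴ = S(1−A)/(4σ).
T_eq = [6020 × 0.59 / (4 × 5.67×10⁻⁸)]^(1/4) = (1.57×10¹⁰)^(1/4) = 354 K.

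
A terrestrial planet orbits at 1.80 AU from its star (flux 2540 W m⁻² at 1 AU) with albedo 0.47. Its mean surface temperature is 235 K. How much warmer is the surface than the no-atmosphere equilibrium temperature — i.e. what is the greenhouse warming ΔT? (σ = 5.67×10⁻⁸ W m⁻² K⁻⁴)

S = 2540/1.80² = 784.0 W m⁻².
T_eq = [S(1−A)/(4σ)]^(1/4) = [784.0×0.53/(4×5.67×10⁻⁸)]^(1/4) = 206.9 K.
ΔT = T_surf − T_eq = 235 − 206.9.

ΔT ≈ 28.1 K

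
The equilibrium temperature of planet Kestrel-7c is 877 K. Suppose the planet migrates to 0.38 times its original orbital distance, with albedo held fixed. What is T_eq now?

T_eq ∝ L^(1/4) · d^(−1/2).
T′ = 877 / 0.38^(1/2) = 1420 K.

T_eq ≈ 1420 K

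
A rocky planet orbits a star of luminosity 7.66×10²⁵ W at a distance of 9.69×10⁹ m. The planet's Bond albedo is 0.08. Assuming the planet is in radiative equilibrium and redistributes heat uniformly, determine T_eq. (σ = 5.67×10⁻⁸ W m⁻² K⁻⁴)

Flux: S = L/(4πd²) = 7.66×10²⁵/(4π×(9.69×10⁹)²) = 6.49×10⁴ W m⁻².
Energy balance: absorbed = emitted ⇒ πR²·S(1−A) = 4πR²·σT_eq⁴, so T_eq⁴ = S(1−A)/(4σ).
T_eq = [6.49×10⁴ × 0.92 / (4 × 5.67×10⁻⁸)]^(1/4) = (2.63×10¹¹)^(1/4) = 716 K.

T_eq ≈ 716 K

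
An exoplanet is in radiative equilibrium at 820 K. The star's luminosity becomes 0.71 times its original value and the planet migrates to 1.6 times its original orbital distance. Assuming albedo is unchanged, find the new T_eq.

T_eq ∝ L^(1/4) · d^(−1/2).
T′ = 820 × 0.71^(1/4) / 1.6^(1/2) = 595 K.

T_eq ≈ 595 K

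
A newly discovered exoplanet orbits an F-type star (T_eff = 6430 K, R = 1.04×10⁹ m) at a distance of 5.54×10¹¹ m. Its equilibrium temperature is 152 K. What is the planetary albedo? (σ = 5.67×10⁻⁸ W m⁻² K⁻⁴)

A ≈ 0.65

L = 4πR_⋆²σT_⋆⁴ = 4π(1.04×10⁹)² × 5.67×10⁻⁸ × (6430)⁴ = 1.32×10²⁷ W.
S = L/(4πd²) = 342 W m⁻².
From T_eq⁴ = S(1−A)/(4σ): 1−A = 4σT_eq⁴/S.
1−A = 4 × 5.67×10⁻⁸ × (152)⁴ / 342 = 0.354.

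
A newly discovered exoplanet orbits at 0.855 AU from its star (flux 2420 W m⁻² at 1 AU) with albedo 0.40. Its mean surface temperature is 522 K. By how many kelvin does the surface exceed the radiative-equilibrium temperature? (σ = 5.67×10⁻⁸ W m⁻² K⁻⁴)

S = 2420/0.855² = 3310 W m⁻².
T_eq = [S(1−A)/(4σ)]^(1/4) = [3310×0.60/(4×5.67×10⁻⁸)]^(1/4) = 305.9 K.
ΔT = T_surf − T_eq = 522 − 305.9.

ΔT ≈ 216.1 K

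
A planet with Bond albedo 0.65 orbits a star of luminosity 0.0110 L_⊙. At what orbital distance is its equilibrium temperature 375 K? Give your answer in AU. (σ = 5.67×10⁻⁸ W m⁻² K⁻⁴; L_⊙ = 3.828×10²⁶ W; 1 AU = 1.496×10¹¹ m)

d ≈ 0.0342 AU

L = 0.0110 × 3.828×10²⁶ = 4.21×10²⁴ W.
From T_eq⁴ = L(1−A)/(16πσd²): d = √[L(1−A)/(16πσT_eq⁴)].
d = √[4.21×10²⁴ × 0.35 / (16π × 5.67×10⁻⁸ × (375)⁴)] = 5.11×10⁹ m = 0.0342 AU.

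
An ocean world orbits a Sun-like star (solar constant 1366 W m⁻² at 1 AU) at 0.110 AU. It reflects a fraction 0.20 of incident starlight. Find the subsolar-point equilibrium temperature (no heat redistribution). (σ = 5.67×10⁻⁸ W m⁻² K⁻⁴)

Flux at 0.110 AU: S = 1366/0.110² = 1.13×10⁵ W m⁻².
At the subsolar point the surface absorbs S(1−A) and emits σT⁴ per unit area — no factor of 4, since only the local patch is in balance.
T = [1.13×10⁵ × 0.80 / 5.67×10⁻⁸]^(1/4) = (1.59×10¹²)^(1/4) = 1120 K.

T_ss ≈ 1120 K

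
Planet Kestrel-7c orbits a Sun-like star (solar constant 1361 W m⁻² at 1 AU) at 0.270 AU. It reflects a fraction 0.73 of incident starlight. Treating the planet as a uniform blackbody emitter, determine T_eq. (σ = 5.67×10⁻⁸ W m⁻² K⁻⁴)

T_eq ≈ 386 K

Flux at 0.270 AU: S = 1361/0.270² = 1.87×10⁴ W m⁻².
Energy balance: absorbed = emitted ⇒ πR²·S(1−A) = 4πR²·σT_eq⁴, so T_eq⁴ = S(1−A)/(4σ).
T_eq = [1.87×10⁴ × 0.27 / (4 × 5.67×10⁻⁸)]^(1/4) = (2.22×10¹⁰)^(1/4) = 386 K.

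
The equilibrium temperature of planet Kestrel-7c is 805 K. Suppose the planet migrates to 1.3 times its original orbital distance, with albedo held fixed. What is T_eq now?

T_eq ≈ 706 K

T_eq ∝ L^(1/4) · d^(−1/2).
T′ = 805 / 1.3^(1/2) = 706 K.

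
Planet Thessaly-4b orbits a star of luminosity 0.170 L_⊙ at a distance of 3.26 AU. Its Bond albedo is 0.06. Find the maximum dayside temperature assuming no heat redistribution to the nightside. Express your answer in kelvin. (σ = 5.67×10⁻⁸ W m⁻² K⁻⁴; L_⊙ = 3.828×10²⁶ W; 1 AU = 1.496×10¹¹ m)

T_ss ≈ 138 K

d = 3.26 AU = 4.88×10¹¹ m.
L = 0.170 × 3.828×10²⁶ = 6.51×10²⁵ W.
Flux: S = L/(4πd²) = 6.51×10²⁵/(4π×(4.88×10¹¹)²) = 21.8 W m⁻².
With no redistribution each surface element balances locally: S(1−A) = σT⁴.
T = [21.8 × 0.94 / 5.67×10⁻⁸]^(1/4) = (3.61×10⁸)^(1/4) = 138 K.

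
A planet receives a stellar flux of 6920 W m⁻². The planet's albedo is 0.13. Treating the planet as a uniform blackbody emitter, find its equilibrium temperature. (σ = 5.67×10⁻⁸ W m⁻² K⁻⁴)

T_eq ≈ 404 K

Energy balance: absorbed = emitted ⇒ πR²·S(1−A) = 4πR²·σT_eq⁴, so T_eq⁴ = S(1−A)/(4σ).
T_eq = [6920 × 0.87 / (4 × 5.67×10⁻⁸)]^(1/4) = (2.65×10¹⁰)^(1/4) = 404 K.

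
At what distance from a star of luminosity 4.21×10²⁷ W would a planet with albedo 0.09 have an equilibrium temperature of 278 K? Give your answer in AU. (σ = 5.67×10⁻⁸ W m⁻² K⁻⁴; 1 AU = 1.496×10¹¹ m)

From T_eq⁴ = L(1−A)/(16πσd²): d = √[L(1−A)/(16πσT_eq⁴)].
d = √[4.21×10²⁷ × 0.91 / (16π × 5.67×10⁻⁸ × (278)⁴)] = 4.74×10¹¹ m = 3.17 AU.

d ≈ 3.17 AU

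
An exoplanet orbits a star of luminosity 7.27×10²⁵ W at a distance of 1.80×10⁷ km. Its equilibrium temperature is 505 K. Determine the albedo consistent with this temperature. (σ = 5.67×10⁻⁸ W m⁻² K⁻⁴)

A ≈ 0.17

d = 1.80×10⁷ km = 1.80×10¹⁰ m.
Flux: S = L/(4πd²) = 7.27×10²⁵/(4π×(1.80×10¹⁰)²) = 1.79×10⁴ W m⁻².
From T_eq⁴ = S(1−A)/(4σ): 1−A = 4σT_eq⁴/S.
1−A = 4 × 5.67×10⁻⁸ × (505)⁴ / 1.79×10⁴ = 0.826.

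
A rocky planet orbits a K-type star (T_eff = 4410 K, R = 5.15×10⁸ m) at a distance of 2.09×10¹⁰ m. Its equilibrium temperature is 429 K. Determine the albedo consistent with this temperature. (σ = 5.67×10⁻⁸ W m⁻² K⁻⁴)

A ≈ 0.41

L = 4πR_⋆²σT_⋆⁴ = 4π(5.15×10⁸)² × 5.67×10⁻⁸ × (4410)⁴ = 7.15×10²⁵ W.
S = L/(4πd²) = 1.30×10⁴ W m⁻².
From T_eq⁴ = S(1−A)/(4σ): 1−A = 4σT_eq⁴/S.
1−A = 4 × 5.67×10⁻⁸ × (429)⁴ / 1.30×10⁴ = 0.590.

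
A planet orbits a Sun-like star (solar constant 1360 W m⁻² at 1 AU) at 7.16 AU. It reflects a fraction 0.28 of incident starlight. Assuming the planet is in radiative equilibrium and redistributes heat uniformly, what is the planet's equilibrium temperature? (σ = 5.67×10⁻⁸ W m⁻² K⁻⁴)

T_eq ≈ 95.8 K

Flux at 7.16 AU: S = 1360/7.16² = 26.5 W m⁻².
Energy balance: absorbed = emitted ⇒ πR²·S(1−A) = 4πR²·σT_eq⁴, so T_eq⁴ = S(1−A)/(4σ).
T_eq = [26.5 × 0.72 / (4 × 5.67×10⁻⁸)]^(1/4) = (8.42×10⁷)^(1/4) = 95.8 K.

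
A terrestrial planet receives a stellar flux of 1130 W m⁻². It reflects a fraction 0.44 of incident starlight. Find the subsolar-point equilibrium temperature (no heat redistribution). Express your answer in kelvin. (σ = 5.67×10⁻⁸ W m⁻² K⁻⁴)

At the subsolar point the surface absorbs S(1−A) and emits σT⁴ per unit area — no factor of 4, since only the local patch is in balance.
T = [1130 × 0.56 / 5.67×10⁻⁸]^(1/4) = (1.12×10¹⁰)^(1/4) = 325 K.

T_ss ≈ 325 K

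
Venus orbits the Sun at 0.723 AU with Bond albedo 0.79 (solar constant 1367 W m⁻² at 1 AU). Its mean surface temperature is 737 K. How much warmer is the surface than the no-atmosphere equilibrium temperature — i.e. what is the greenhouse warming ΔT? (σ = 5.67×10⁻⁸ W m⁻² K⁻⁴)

ΔT ≈ 515.2 K

S = 1367/0.723² = 2615 W m⁻².
T_eq = [S(1−A)/(4σ)]^(1/4) = [2615×0.21/(4×5.67×10⁻⁸)]^(1/4) = 221.8 K.
ΔT = T_surf − T_eq = 737 − 221.8.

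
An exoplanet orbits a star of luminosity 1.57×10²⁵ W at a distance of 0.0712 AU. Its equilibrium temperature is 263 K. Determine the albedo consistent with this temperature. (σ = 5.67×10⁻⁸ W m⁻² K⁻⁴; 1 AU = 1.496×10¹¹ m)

d = 0.0712 AU = 1.07×10¹⁰ m.
Flux: S = L/(4πd²) = 1.57×10²⁵/(4π×(1.07×10¹⁰)²) = 1.10×10⁴ W m⁻².
From T_eq⁴ = S(1−A)/(4σ): 1−A = 4σT_eq⁴/S.
1−A = 4 × 5.67×10⁻⁸ × (263)⁴ / 1.10×10⁴ = 0.099.

A ≈ 0.90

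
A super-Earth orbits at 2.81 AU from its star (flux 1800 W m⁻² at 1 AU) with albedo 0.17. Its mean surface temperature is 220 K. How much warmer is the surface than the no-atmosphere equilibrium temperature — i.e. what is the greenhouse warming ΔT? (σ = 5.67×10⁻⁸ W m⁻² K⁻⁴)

ΔT ≈ 50.0 K

S = 1800/2.81² = 228.0 W m⁻².
T_eq = [S(1−A)/(4σ)]^(1/4) = [228.0×0.83/(4×5.67×10⁻⁸)]^(1/4) = 170.0 K.
ΔT = T_surf − T_eq = 220 − 170.0.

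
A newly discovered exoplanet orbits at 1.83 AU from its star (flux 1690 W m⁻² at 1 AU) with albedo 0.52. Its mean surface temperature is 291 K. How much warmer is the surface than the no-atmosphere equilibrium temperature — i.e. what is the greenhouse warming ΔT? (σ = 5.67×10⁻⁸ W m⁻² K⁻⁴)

S = 1690/1.83² = 504.6 W m⁻².
T_eq = [S(1−A)/(4σ)]^(1/4) = [504.6×0.48/(4×5.67×10⁻⁸)]^(1/4) = 180.8 K.
ΔT = T_surf − T_eq = 291 − 180.8.

ΔT ≈ 110.2 K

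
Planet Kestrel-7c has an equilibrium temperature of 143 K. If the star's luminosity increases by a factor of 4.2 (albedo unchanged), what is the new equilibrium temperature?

T_eq ≈ 205 K

T_eq ∝ L^(1/4) · d^(−1/2).
T′ = 143 × 4.2^(1/4) = 205 K.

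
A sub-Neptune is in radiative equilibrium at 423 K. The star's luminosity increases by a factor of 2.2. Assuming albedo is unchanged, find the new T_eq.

T_eq ≈ 515 K

T_eq ∝ L^(1/4) · d^(−1/2).
T′ = 423 × 2.2^(1/4) = 515 K.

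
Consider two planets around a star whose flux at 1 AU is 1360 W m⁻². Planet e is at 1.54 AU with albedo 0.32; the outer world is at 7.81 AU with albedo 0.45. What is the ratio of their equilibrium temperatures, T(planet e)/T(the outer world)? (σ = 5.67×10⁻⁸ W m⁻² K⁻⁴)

T_eq = [S₀(1−A)/(4σd²)]^(1/4), so T ∝ (1−A)^(1/4) / √d.
T₁ = [1360×0.68/(4×5.67×10⁻⁸×1.54²)]^(1/4) = 203.63 K.
T₂ = [1360×0.55/(4×5.67×10⁻⁸×7.81²)]^(1/4) = 85.75 K.

T₁/T₂ ≈ 2.375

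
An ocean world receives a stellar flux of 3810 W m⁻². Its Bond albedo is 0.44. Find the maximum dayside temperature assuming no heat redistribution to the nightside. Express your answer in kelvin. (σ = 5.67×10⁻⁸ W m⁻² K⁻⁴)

T_ss ≈ 440 K

With no redistribution each surface element balances locally: S(1−A) = σT⁴.
T = [3810 × 0.56 / 5.67×10⁻⁸]^(1/4) = (3.76×10¹⁰)^(1/4) = 440 K.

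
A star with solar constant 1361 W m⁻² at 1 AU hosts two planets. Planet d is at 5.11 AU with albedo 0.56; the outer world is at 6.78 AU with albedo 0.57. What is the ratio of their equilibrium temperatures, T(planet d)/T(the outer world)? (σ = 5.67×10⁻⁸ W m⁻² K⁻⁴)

T_eq = [S₀(1−A)/(4σd²)]^(1/4), so T ∝ (1−A)^(1/4) / √d.
T₁ = [1361×0.44/(4×5.67×10⁻⁸×5.11²)]^(1/4) = 100.28 K.
T₂ = [1361×0.43/(4×5.67×10⁻⁸×6.78²)]^(1/4) = 86.56 K.

T₁/T₂ ≈ 1.159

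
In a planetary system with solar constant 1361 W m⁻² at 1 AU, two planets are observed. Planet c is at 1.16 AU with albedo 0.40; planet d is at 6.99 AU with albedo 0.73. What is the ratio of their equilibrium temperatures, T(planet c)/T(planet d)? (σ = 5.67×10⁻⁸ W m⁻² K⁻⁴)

T_eq = [S₀(1−A)/(4σd²)]^(1/4), so T ∝ (1−A)^(1/4) / √d.
T₁ = [1361×0.60/(4×5.67×10⁻⁸×1.16²)]^(1/4) = 227.44 K.
T₂ = [1361×0.27/(4×5.67×10⁻⁸×6.99²)]^(1/4) = 75.89 K.

T₁/T₂ ≈ 2.997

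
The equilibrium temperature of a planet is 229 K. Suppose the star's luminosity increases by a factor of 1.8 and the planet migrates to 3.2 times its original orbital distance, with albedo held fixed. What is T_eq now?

T_eq ∝ L^(1/4) · d^(−1/2).
T′ = 229 × 1.8^(1/4) / 3.2^(1/2) = 148 K.

T_eq ≈ 148 K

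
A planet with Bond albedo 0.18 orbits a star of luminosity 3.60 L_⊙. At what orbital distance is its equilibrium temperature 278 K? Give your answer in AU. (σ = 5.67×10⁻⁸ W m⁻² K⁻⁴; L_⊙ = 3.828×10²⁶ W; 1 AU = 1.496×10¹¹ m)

d ≈ 1.72 AU

L = 3.60 × 3.828×10²⁶ = 1.38×10²⁷ W.
From T_eq⁴ = L(1−A)/(16πσd²): d = √[L(1−A)/(16πσT_eq⁴)].
d = √[1.38×10²⁷ × 0.82 / (16π × 5.67×10⁻⁸ × (278)⁴)] = 2.58×10¹¹ m = 1.72 AU.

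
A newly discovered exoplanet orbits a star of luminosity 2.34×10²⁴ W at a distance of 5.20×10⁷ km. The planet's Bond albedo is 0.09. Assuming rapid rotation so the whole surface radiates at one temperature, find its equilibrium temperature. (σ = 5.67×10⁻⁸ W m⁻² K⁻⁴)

T_eq ≈ 129 K

d = 5.20×10⁷ km = 5.20×10¹⁰ m.
Flux: S = L/(4πd²) = 2.34×10²⁴/(4π×(5.20×10¹⁰)²) = 68.9 W m⁻².
Energy balance: absorbed = emitted ⇒ πR²·S(1−A) = 4πR²·σT_eq⁴, so T_eq⁴ = S(1−A)/(4σ).
T_eq = [68.9 × 0.91 / (4 × 5.67×10⁻⁸)]^(1/4) = (2.76×10⁸)^(1/4) = 129 K.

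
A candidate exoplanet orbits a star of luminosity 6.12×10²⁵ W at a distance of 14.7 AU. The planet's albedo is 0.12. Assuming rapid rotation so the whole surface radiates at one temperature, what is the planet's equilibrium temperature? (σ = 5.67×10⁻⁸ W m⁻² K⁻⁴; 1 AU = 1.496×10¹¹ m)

T_eq ≈ 44.5 K

d = 14.7 AU = 2.20×10¹² m.
Flux: S = L/(4πd²) = 6.12×10²⁵/(4π×(2.20×10¹²)²) = 1.01 W m⁻².
Energy balance: absorbed = emitted ⇒ πR²·S(1−A) = 4πR²·σT_eq⁴, so T_eq⁴ = S(1−A)/(4σ).
T_eq = [1.01 × 0.88 / (4 × 5.67×10⁻⁸)]^(1/4) = (3.91×10⁶)^(1/4) = 44.5 K.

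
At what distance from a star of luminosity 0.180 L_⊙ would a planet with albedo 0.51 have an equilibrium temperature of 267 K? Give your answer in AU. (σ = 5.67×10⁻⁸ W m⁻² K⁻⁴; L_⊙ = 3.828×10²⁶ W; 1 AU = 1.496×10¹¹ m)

d ≈ 0.323 AU

L = 0.180 × 3.828×10²⁶ = 6.89×10²⁵ W.
From T_eq⁴ = L(1−A)/(16πσd²): d = √[L(1−A)/(16πσT_eq⁴)].
d = √[6.89×10²⁵ × 0.49 / (16π × 5.67×10⁻⁸ × (267)⁴)] = 4.83×10¹⁰ m = 0.323 AU.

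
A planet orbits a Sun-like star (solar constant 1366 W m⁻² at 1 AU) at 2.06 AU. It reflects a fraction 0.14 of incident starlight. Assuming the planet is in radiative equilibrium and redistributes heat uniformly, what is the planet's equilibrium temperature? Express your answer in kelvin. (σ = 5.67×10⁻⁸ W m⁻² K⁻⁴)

T_eq ≈ 187 K

Flux at 2.06 AU: S = 1366/2.06² = 322 W m⁻².
Energy balance: absorbed = emitted ⇒ πR²·S(1−A) = 4πR²·σT_eq⁴, so T_eq⁴ = S(1−A)/(4σ).
T_eq = [322 × 0.86 / (4 × 5.67×10⁻⁸)]^(1/4) = (1.22×10⁹)^(1/4) = 187 K.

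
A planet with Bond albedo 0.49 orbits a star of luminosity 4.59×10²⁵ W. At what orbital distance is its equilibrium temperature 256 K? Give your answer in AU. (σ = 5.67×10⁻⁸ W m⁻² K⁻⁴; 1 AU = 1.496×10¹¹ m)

d ≈ 0.292 AU

From T_eq⁴ = L(1−A)/(16πσd²): d = √[L(1−A)/(16πσT_eq⁴)].
d = √[4.59×10²⁵ × 0.51 / (16π × 5.67×10⁻⁸ × (256)⁴)] = 4.37×10¹⁰ m = 0.292 AU.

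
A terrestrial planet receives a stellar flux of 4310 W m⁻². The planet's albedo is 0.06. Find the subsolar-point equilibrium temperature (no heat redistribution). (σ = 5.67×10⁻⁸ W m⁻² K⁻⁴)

T_ss ≈ 517 K

At the subsolar point the surface absorbs S(1−A) and emits σT⁴ per unit area — no factor of 4, since only the local patch is in balance.
T = [4310 × 0.94 / 5.67×10⁻⁸]^(1/4) = (7.15×10¹⁰)^(1/4) = 517 K.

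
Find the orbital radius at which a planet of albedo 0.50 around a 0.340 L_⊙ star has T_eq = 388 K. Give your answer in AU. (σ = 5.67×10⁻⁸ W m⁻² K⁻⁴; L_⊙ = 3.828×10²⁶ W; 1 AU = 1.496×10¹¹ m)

d ≈ 0.212 AU

L = 0.340 × 3.828×10²⁶ = 1.30×10²⁶ W.
From T_eq⁴ = L(1−A)/(16πσd²): d = √[L(1−A)/(16πσT_eq⁴)].
d = √[1.30×10²⁶ × 0.50 / (16π × 5.67×10⁻⁸ × (388)⁴)] = 3.17×10¹⁰ m = 0.212 AU.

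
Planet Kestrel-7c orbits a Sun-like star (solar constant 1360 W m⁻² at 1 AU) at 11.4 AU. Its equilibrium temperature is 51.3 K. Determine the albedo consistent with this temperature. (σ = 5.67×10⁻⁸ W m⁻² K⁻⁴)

Flux at 11.4 AU: S = 1360/11.4² = 10.5 W m⁻².
From T_eq⁴ = S(1−A)/(4σ): 1−A = 4σT_eq⁴/S.
1−A = 4 × 5.67×10⁻⁸ × (51.3)⁴ / 10.5 = 0.150.

A ≈ 0.85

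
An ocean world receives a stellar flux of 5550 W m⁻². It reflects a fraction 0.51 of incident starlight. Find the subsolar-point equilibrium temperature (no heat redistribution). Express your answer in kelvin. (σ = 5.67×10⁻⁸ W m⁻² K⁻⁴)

T_ss ≈ 468 K

At the subsolar point the surface absorbs S(1−A) and emits σT⁴ per unit area — no factor of 4, since only the local patch is in balance.
T = [5550 × 0.49 / 5.67×10⁻⁸]^(1/4) = (4.80×10¹⁰)^(1/4) = 468 K.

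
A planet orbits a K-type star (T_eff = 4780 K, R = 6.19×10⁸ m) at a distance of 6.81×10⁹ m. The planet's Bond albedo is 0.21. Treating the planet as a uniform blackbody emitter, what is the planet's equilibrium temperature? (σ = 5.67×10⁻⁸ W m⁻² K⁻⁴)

T_eq ≈ 961 K

L = 4πR_⋆²σT_⋆⁴ = 4π(6.19×10⁸)² × 5.67×10⁻⁸ × (4780)⁴ = 1.43×10²⁶ W.
S = L/(4πd²) = 2.45×10⁵ W m⁻².
Energy balance: absorbed = emitted ⇒ πR²·S(1−A) = 4πR²·σT_eq⁴, so T_eq⁴ = S(1−A)/(4σ).
T_eq = [2.45×10⁵ × 0.79 / (4 × 5.67×10⁻⁸)]^(1/4) = (8.52×10¹¹)^(1/4) = 961 K.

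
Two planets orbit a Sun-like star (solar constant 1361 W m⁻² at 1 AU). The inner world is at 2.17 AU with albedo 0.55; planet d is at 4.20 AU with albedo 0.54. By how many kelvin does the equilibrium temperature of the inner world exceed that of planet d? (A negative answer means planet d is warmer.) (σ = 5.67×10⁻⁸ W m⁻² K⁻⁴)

ΔT ≈ 42.9 K

T_eq = [S₀(1−A)/(4σd²)]^(1/4), so T ∝ (1−A)^(1/4) / √d.
T₁ = [1361×0.45/(4×5.67×10⁻⁸×2.17²)]^(1/4) = 154.75 K.
T₂ = [1361×0.46/(4×5.67×10⁻⁸×4.20²)]^(1/4) = 111.85 K.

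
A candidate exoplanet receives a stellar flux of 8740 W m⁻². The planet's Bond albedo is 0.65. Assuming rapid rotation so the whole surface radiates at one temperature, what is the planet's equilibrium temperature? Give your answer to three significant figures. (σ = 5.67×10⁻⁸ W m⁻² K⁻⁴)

T_eq ≈ 341 K

Energy balance: absorbed = emitted ⇒ πR²·S(1−A) = 4πR²·σT_eq⁴, so T_eq⁴ = S(1−A)/(4σ).
T_eq = [8740 × 0.35 / (4 × 5.67×10⁻⁸)]^(1/4) = (1.35×10¹⁰)^(1/4) = 341 K.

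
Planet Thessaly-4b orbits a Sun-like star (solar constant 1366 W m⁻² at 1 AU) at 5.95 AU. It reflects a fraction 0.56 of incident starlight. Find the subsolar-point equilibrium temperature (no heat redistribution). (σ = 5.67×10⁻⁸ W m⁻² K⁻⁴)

T_ss ≈ 132 K

Flux at 5.95 AU: S = 1366/5.95² = 38.6 W m⁻².
At the subsolar point the surface absorbs S(1−A) and emits σT⁴ per unit area — no factor of 4, since only the local patch is in balance.
T = [38.6 × 0.44 / 5.67×10⁻⁸]^(1/4) = (2.99×10⁸)^(1/4) = 132 K.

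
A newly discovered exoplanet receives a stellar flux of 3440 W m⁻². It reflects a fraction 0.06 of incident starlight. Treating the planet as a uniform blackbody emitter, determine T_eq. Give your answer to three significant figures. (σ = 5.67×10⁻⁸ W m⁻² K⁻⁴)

T_eq ≈ 346 K

Energy balance: absorbed = emitted ⇒ πR²·S(1−A) = 4πR²·σT_eq⁴, so T_eq⁴ = S(1−A)/(4σ).
T_eq = [3440 × 0.94 / (4 × 5.67×10⁻⁸)]^(1/4) = (1.43×10¹⁰)^(1/4) = 346 K.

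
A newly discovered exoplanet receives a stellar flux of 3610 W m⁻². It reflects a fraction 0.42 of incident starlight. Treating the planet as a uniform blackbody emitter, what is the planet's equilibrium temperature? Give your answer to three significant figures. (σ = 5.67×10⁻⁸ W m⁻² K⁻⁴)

Energy balance: absorbed = emitted ⇒ πR²·S(1−A) = 4πR²·σT_eq⁴, so T_eq⁴ = S(1−A)/(4σ).
T_eq = [3610 × 0.58 / (4 × 5.67×10⁻⁸)]^(1/4) = (9.23×10⁹)^(1/4) = 310 K.

T_eq ≈ 310 K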